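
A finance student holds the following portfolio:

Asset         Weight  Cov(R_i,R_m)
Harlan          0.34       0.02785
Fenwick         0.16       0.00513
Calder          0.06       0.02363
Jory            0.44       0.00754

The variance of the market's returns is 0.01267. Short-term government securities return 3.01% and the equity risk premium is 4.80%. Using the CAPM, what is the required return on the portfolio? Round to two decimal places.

8.70%

β_Harlan = 0.02785 / 0.01267 = 2.1981
β_Fenwick = 0.00513 / 0.01267 = 0.4049
β_Calder = 0.02363 / 0.01267 = 1.8650
β_Jory = 0.00754 / 0.01267 = 0.5951
β_P = Σ w_i β_i = 0.34×2.1981 + 0.16×0.4049 + 0.06×1.8650 + 0.44×0.5951 = 1.1859
E(R_P) = R_f + β_P × MRP = 3.01% + 1.1859 × 4.80% = 8.70%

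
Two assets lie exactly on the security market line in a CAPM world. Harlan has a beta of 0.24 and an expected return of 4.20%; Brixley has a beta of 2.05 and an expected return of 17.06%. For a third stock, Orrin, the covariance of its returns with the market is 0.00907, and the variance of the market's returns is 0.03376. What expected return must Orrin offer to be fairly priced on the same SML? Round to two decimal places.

MRP = (17.06% − 4.20%) / (2.05 − 0.24) = 7.1050%
R_f = 4.20% − 0.24 × 7.1050% = 2.4948%
β_Orrin = Cov / Var(R_m) = 0.00907 / 0.03376 = 0.2687
E(R_Orrin) = R_f + β × MRP = 2.4948% + 0.2687 × 7.1050% = 4.40%

4.40%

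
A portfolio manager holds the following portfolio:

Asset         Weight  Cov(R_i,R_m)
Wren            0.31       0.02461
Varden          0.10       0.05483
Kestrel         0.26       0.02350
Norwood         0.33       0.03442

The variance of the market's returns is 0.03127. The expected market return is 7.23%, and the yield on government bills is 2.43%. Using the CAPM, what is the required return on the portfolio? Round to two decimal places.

β_Wren = 0.02461 / 0.03127 = 0.7870
β_Varden = 0.05483 / 0.03127 = 1.7534
β_Kestrel = 0.02350 / 0.03127 = 0.7515
β_Norwood = 0.03442 / 0.03127 = 1.1007
β_P = Σ w_i β_i = 0.31×0.7870 + 0.10×1.7534 + 0.26×0.7515 + 0.33×1.1007 = 0.9779
MRP = 7.23% − 2.43% = 4.80%
E(R_P) = R_f + β_P × MRP = 2.43% + 0.9779 × 4.80% = 7.12%

7.12%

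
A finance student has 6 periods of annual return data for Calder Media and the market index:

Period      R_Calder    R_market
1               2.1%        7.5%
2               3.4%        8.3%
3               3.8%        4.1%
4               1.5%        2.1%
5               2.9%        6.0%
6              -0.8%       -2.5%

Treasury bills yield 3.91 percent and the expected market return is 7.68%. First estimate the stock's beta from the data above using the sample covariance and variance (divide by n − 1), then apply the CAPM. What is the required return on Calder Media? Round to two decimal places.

Mean R_i = (2.1 + 3.4 + 3.8 + 1.5 + 2.9 − 0.8) / 6 = 2.1500%
Mean R_m = (7.5 + 8.3 + 4.1 + 2.1 + 6.0 − 2.5) / 6 = 4.2500%
Σ(R_i − R̄_i)(R_m − R̄_m) = 27.2750  ⇒  Cov = 27.2750 / 5 = 5.4550
Σ(R_m − R̄_m)² = 80.2350  ⇒  Var(R_m) = 80.2350 / 5 = 16.0470
β = Cov / Var(R_m) = 5.4550 / 16.0470 = 0.3399
MRP = 7.68% − 3.91% = 3.77%
E(R) = R_f + β × MRP = 3.91% + 0.3399 × 3.77% = 5.19%

5.19%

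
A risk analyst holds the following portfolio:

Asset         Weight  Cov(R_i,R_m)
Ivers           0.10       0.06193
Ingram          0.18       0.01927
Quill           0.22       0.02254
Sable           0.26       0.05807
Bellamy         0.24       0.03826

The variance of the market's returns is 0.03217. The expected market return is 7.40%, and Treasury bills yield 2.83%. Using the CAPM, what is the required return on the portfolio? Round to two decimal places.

8.36%

β_Ivers = 0.06193 / 0.03217 = 1.9251
β_Ingram = 0.01927 / 0.03217 = 0.5990
β_Quill = 0.02254 / 0.03217 = 0.7007
β_Sable = 0.05807 / 0.03217 = 1.8051
β_Bellamy = 0.03826 / 0.03217 = 1.1893
β_P = Σ w_i β_i = 0.10×1.9251 + 0.18×0.5990 + 0.22×0.7007 + 0.26×1.8051 + 0.24×1.1893 = 1.2092
MRP = 7.40% − 2.83% = 4.57%
E(R_P) = R_f + β_P × MRP = 2.83% + 1.2092 × 4.57% = 8.36%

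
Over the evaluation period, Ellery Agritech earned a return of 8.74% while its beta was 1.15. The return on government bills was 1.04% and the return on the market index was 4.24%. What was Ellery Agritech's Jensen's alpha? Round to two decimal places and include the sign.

+4.02%

Market excess return = 4.24% − 1.04% = 3.20%
CAPM benchmark = R_f + β(R_m − R_f) = 1.04% + 1.15 × 3.20% = 4.7200%
α = actual − benchmark = 8.74% − 4.7200% = +4.02%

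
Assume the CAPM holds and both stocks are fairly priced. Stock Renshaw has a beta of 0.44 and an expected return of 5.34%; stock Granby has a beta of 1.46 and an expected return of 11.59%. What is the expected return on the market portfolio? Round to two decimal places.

Both satisfy E(R) = R_f + β·MRP, so the slope of the SML is
MRP = (11.59% − 5.34%) / (1.46 − 0.44) = 6.25% / 1.02 = 6.1275%
R_f = E(R_Renshaw) − β_Renshaw·MRP = 5.34% − 0.44 × 6.1275% = 2.6439%
E(R_m) = R_f + MRP = 2.6439% + 6.1275% = 8.77%

8.77%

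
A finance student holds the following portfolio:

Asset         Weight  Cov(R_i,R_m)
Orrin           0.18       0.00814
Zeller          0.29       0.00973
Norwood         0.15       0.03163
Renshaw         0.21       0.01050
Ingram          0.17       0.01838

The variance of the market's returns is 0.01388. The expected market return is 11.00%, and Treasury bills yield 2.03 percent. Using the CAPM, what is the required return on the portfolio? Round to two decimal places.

11.31%

β_Orrin = 0.00814 / 0.01388 = 0.5865
β_Zeller = 0.00973 / 0.01388 = 0.7010
β_Norwood = 0.03163 / 0.01388 = 2.2788
β_Renshaw = 0.01050 / 0.01388 = 0.7565
β_Ingram = 0.01838 / 0.01388 = 1.3242
β_P = Σ w_i β_i = 0.18×0.5865 + 0.29×0.7010 + 0.15×2.2788 + 0.21×0.7565 + 0.17×1.3242 = 1.0347
MRP = 11.00% − 2.03% = 8.97%
E(R_P) = R_f + β_P × MRP = 2.03% + 1.0347 × 8.97% = 11.31%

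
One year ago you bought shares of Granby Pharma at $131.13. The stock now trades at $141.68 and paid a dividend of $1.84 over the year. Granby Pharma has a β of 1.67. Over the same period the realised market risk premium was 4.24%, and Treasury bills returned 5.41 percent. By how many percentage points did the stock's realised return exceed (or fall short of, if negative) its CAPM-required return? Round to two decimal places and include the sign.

-3.04%

Realised HPR = (P1 + D1 − P0) / P0 = (141.68 + 1.84 − 131.13) / 131.13 = 12.39 / 131.13 = 9.4486%
CAPM required = R_f + β·MRP = 5.41% + 1.67 × 4.24% = 12.4908%
α = realised − required = 9.4486% − 12.4908% = -3.04%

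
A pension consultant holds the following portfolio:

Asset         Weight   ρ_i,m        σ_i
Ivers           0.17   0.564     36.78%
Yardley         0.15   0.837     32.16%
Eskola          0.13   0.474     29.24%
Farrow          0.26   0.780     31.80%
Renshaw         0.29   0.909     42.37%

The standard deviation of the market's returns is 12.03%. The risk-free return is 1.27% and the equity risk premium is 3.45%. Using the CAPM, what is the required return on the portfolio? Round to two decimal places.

β_Ivers = 0.564 × 36.78% / 12.03% = 1.7243
β_Yardley = 0.837 × 32.16% / 12.03% = 2.2376
β_Eskola = 0.474 × 29.24% / 12.03% = 1.1521
β_Farrow = 0.780 × 31.80% / 12.03% = 2.0618
β_Renshaw = 0.909 × 42.37% / 12.03% = 3.2015
β_P = Σ w_i β_i = 0.17×1.7243 + 0.15×2.2376 + 0.13×1.1521 + 0.26×2.0618 + 0.29×3.2015 = 2.2430
E(R_P) = R_f + β_P × MRP = 1.27% + 2.2430 × 3.45% = 9.01%

9.01%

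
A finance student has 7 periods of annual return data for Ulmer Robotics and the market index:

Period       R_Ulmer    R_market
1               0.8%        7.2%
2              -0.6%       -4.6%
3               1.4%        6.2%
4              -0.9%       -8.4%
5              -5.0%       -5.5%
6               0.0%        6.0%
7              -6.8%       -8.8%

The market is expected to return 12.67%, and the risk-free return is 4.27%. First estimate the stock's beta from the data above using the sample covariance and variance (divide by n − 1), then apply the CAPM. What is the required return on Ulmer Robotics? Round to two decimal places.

Mean R_i = (0.8 − 0.6 + 1.4 − 0.9 − 5.0 + 0.0 − 6.8) / 7 = -1.5857%
Mean R_m = (7.2 − 4.6 + 6.2 − 8.4 − 5.5 + 6.0 − 8.8) / 7 = -1.1286%
Σ(R_i − R̄_i)(R_m − R̄_m) = 99.5729  ⇒  Cov = 99.5729 / 6 = 16.5955
Σ(R_m − R̄_m)² = 316.7743  ⇒  Var(R_m) = 316.7743 / 6 = 52.7957
β = Cov / Var(R_m) = 16.5955 / 52.7957 = 0.3143
MRP = 12.67% − 4.27% = 8.40%
E(R) = R_f + β × MRP = 4.27% + 0.3143 × 8.40% = 6.91%

6.91%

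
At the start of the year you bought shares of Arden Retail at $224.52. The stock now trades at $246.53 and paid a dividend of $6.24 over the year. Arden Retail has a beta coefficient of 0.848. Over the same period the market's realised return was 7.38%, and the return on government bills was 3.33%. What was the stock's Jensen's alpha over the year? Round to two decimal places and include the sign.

+5.82%

Realised HPR = (P1 + D1 − P0) / P0 = (246.53 + 6.24 − 224.52) / 224.52 = 28.25 / 224.52 = 12.5824%
MRP = 7.38% − 3.33% = 4.05%
CAPM required = R_f + β·MRP = 3.33% + 0.848 × 4.05% = 6.76440%
α = realised − required = 12.5824% − 6.76440% = +5.82%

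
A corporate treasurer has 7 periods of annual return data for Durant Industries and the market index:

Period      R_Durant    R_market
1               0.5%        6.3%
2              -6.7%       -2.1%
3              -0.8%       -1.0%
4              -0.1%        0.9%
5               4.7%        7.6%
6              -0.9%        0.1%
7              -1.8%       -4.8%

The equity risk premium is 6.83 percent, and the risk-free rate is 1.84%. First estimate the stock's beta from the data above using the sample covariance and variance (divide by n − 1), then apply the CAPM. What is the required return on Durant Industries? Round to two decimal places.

Mean R_i = (0.5 − 6.7 − 0.8 − 0.1 + 4.7 − 0.9 − 1.8) / 7 = -0.7286%
Mean R_m = (6.3 − 2.1 − 1.0 + 0.9 + 7.6 + 0.1 − 4.8) / 7 = 1.0000%
Σ(R_i − R̄_i)(R_m − R̄_m) = 67.3000  ⇒  Cov = 67.3000 / 6 = 11.2167
Σ(R_m − R̄_m)² = 119.7200  ⇒  Var(R_m) = 119.7200 / 6 = 19.9533
β = Cov / Var(R_m) = 11.2167 / 19.9533 = 0.5621
E(R) = R_f + β × MRP = 1.84% + 0.5621 × 6.83% = 5.68%

5.68%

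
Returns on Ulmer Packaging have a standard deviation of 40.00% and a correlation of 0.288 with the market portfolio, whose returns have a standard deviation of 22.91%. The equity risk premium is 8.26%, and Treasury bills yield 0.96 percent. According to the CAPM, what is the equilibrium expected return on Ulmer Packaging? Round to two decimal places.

5.11%

β = ρ × σ_i / σ_m = 0.288 × 40.00% / 22.91% = 0.5028
E(R) = 0.96% + 0.5028 × 8.26% = 5.11%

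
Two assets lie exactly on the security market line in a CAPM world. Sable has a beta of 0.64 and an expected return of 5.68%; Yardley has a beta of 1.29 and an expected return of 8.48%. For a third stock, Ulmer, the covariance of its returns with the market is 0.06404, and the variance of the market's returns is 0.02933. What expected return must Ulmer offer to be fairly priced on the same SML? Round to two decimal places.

MRP = (8.48% − 5.68%) / (1.29 − 0.64) = 4.3077%
R_f = 5.68% − 0.64 × 4.3077% = 2.9231%
β_Ulmer = Cov / Var(R_m) = 0.06404 / 0.02933 = 2.1834
E(R_Ulmer) = R_f + β × MRP = 2.9231% + 2.1834 × 4.3077% = 12.33%

12.33%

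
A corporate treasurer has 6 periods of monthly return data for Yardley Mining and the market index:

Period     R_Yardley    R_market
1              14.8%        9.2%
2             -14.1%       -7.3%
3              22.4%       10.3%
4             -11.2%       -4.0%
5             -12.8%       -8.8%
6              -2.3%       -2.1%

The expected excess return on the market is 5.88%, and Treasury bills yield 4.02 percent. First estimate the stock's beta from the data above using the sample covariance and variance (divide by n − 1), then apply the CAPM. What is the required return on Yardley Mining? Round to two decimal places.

Mean R_i = (14.8 − 14.1 + 22.4 − 11.2 − 12.8 − 2.3) / 6 = -0.5333%
Mean R_m = (9.2 − 7.3 + 10.3 − 4.0 − 8.8 − 2.1) / 6 = -0.4500%
Σ(R_i − R̄_i)(R_m − R̄_m) = 630.6400  ⇒  Cov = 630.6400 / 5 = 126.1280
Σ(R_m − R̄_m)² = 340.6550  ⇒  Var(R_m) = 340.6550 / 5 = 68.1310
β = Cov / Var(R_m) = 126.1280 / 68.1310 = 1.8513
E(R) = R_f + β × MRP = 4.02% + 1.8513 × 5.88% = 14.91%

14.91%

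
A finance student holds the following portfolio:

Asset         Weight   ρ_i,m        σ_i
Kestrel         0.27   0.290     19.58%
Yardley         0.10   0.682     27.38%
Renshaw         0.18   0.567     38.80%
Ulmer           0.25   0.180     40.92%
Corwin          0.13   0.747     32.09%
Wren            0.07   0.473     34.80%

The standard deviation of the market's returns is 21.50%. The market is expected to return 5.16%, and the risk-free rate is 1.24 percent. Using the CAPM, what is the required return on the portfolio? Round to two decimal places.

3.70%

β_Kestrel = 0.290 × 19.58% / 21.50% = 0.2641
β_Yardley = 0.682 × 27.38% / 21.50% = 0.8685
β_Renshaw = 0.567 × 38.80% / 21.50% = 1.0232
β_Ulmer = 0.180 × 40.92% / 21.50% = 0.3426
β_Corwin = 0.747 × 32.09% / 21.50% = 1.1149
β_Wren = 0.473 × 34.80% / 21.50% = 0.7656
β_P = Σ w_i β_i = 0.27×0.2641 + 0.10×0.8685 + 0.18×1.0232 + 0.25×0.3426 + 0.13×1.1149 + 0.07×0.7656 = 0.6265
MRP = 5.16% − 1.24% = 3.92%
E(R_P) = R_f + β_P × MRP = 1.24% + 0.6265 × 3.92% = 3.70%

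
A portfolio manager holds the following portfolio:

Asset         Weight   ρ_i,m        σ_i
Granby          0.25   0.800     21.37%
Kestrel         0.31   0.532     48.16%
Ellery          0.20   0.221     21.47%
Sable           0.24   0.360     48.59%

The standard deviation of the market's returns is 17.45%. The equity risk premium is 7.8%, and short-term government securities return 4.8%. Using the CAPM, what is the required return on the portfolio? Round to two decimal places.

β_Granby = 0.800 × 21.37% / 17.45% = 0.9797
β_Kestrel = 0.532 × 48.16% / 17.45% = 1.4683
β_Ellery = 0.221 × 21.47% / 17.45% = 0.2719
β_Sable = 0.360 × 48.59% / 17.45% = 1.0024
β_P = Σ w_i β_i = 0.25×0.9797 + 0.31×1.4683 + 0.20×0.2719 + 0.24×1.0024 = 0.9951
E(R_P) = R_f + β_P × MRP = 4.8% + 0.9951 × 7.8% = 12.56%

12.56%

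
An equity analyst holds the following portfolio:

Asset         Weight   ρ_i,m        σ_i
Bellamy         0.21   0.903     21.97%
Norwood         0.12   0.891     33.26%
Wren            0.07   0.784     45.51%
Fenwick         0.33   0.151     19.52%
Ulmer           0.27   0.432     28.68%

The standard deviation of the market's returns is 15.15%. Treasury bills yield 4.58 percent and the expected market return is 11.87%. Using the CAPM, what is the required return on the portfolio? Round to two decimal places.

11.58%

β_Bellamy = 0.903 × 21.97% / 15.15% = 1.3095
β_Norwood = 0.891 × 33.26% / 15.15% = 1.9561
β_Wren = 0.784 × 45.51% / 15.15% = 2.3551
β_Fenwick = 0.151 × 19.52% / 15.15% = 0.1946
β_Ulmer = 0.432 × 28.68% / 15.15% = 0.8178
β_P = Σ w_i β_i = 0.21×1.3095 + 0.12×1.9561 + 0.07×2.3551 + 0.33×0.1946 + 0.27×0.8178 = 0.9596
MRP = 11.87% − 4.58% = 7.29%
E(R_P) = R_f + β_P × MRP = 4.58% + 0.9596 × 7.29% = 11.58%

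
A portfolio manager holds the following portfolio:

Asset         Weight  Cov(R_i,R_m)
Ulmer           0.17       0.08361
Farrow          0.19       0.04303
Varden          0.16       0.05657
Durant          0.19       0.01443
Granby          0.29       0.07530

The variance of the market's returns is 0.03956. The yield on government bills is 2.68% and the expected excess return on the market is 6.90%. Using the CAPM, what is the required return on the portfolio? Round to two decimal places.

12.45%

β_Ulmer = 0.08361 / 0.03956 = 2.1135
β_Farrow = 0.04303 / 0.03956 = 1.0877
β_Varden = 0.05657 / 0.03956 = 1.4300
β_Durant = 0.01443 / 0.03956 = 0.3648
β_Granby = 0.07530 / 0.03956 = 1.9034
β_P = Σ w_i β_i = 0.17×2.1135 + 0.19×1.0877 + 0.16×1.4300 + 0.19×0.3648 + 0.29×1.9034 = 1.4161
E(R_P) = R_f + β_P × MRP = 2.68% + 1.4161 × 6.90% = 12.45%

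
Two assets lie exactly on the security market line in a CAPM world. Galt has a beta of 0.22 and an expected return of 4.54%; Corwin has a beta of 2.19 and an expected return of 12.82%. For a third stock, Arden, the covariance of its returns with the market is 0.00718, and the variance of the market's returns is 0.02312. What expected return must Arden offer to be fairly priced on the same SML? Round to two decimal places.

4.92%

MRP = (12.82% − 4.54%) / (2.19 − 0.22) = 4.2030%
R_f = 4.54% − 0.22 × 4.2030% = 3.6153%
β_Arden = Cov / Var(R_m) = 0.00718 / 0.02312 = 0.3106
E(R_Arden) = R_f + β × MRP = 3.6153% + 0.3106 × 4.2030% = 4.92%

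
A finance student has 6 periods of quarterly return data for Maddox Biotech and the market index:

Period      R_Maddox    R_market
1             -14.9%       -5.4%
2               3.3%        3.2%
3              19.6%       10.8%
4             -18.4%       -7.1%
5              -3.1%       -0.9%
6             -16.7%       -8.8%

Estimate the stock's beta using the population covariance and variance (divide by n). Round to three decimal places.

1.981

Mean R_i = (-14.9 + 3.3 + 19.6 − 18.4 − 3.1 − 16.7) / 6 = -5.0333%
Mean R_m = (-5.4 + 3.2 + 10.8 − 7.1 − 0.9 − 8.8) / 6 = -1.3667%
Σ(R_i − R̄_i)(R_m − R̄_m) = 541.8167  ⇒  Cov = 541.8167 / 6 = 90.3028
Σ(R_m − R̄_m)² = 273.4933  ⇒  Var(R_m) = 273.4933 / 6 = 45.5822
β = Cov / Var(R_m) = 90.3028 / 45.5822 = 1.9811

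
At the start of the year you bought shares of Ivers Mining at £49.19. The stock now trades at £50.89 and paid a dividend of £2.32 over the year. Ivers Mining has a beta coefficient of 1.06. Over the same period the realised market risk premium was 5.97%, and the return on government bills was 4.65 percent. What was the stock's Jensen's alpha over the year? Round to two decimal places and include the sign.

Realised HPR = (P1 + D1 − P0) / P0 = (50.89 + 2.32 − 49.19) / 49.19 = 4.02 / 49.19 = 8.1724%
CAPM required = R_f + β·MRP = 4.65% + 1.06 × 5.97% = 10.9782%
α = realised − required = 8.1724% − 10.9782% = -2.81%

-2.81%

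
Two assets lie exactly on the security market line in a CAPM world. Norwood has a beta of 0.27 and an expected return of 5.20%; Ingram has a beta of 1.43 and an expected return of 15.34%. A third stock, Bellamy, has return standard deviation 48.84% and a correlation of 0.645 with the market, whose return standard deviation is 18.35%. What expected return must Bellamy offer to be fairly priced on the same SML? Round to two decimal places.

17.85%

MRP = (15.34% − 5.20%) / (1.43 − 0.27) = 8.7414%
R_f = 5.20% − 0.27 × 8.7414% = 2.8398%
β_Bellamy = ρ·σ_i/σ_m = 0.645 × 48.84 / 18.35 = 1.7167
E(R_Bellamy) = R_f + β × MRP = 2.8398% + 1.7167 × 8.7414% = 17.85%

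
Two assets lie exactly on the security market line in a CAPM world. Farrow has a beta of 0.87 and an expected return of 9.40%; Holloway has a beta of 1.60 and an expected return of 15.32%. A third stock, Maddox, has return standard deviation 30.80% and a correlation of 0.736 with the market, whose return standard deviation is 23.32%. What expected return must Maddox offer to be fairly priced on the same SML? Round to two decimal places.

MRP = (15.32% − 9.40%) / (1.60 − 0.87) = 8.1096%
R_f = 9.40% − 0.87 × 8.1096% = 2.3446%
β_Maddox = ρ·σ_i/σ_m = 0.736 × 30.80 / 23.32 = 0.9721
E(R_Maddox) = R_f + β × MRP = 2.3446% + 0.9721 × 8.1096% = 10.23%

10.23%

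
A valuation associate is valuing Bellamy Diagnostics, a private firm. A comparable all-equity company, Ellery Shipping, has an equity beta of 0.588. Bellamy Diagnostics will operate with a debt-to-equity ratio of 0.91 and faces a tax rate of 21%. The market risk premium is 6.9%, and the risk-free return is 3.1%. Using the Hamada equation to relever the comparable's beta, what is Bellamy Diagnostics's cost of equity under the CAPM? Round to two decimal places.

β_L = β_U × [1 + (1 − t)(D/E)] = 0.588 × [1 + (1 − 0.21) × 0.91]
    = 0.588 × [1 + 0.79 × 0.91] = 0.588 × 1.7189 = 1.0107
E(R) = R_f + β_L × MRP = 3.1% + 1.0107 × 6.9% = 10.07%

10.07%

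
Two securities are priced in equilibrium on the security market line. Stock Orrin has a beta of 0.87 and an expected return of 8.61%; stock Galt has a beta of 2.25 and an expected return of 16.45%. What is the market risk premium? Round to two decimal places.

Both satisfy E(R) = R_f + β·MRP, so the slope of the SML is
MRP = (16.45% − 8.61%) / (2.25 − 0.87) = 7.84% / 1.38 = 5.6812%

5.68%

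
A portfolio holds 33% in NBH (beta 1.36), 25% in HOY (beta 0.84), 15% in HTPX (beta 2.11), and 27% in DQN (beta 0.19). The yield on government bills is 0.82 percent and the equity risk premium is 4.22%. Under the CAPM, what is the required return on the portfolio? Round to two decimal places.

β_P = Σ w_i β_i = 0.33×1.36 + 0.25×0.84 + 0.15×2.11 + 0.27×0.19 = 1.0266
E(R_P) = R_f + β_P × MRP = 0.82% + 1.0266 × 4.22% = 5.15%

5.15%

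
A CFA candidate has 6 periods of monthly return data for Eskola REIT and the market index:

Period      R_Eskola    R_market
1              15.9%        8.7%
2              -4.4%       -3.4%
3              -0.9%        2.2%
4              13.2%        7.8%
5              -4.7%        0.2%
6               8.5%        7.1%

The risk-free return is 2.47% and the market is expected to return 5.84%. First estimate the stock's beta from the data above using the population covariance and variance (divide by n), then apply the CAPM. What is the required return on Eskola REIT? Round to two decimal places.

8.45%

Mean R_i = (15.9 − 4.4 − 0.9 + 13.2 − 4.7 + 8.5) / 6 = 4.6000%
Mean R_m = (8.7 − 3.4 + 2.2 + 7.8 + 0.2 + 7.1) / 6 = 3.7667%
Σ(R_i − R̄_i)(R_m − R̄_m) = 209.7200  ⇒  Cov = 209.7200 / 6 = 34.9533
Σ(R_m − R̄_m)² = 118.2533  ⇒  Var(R_m) = 118.2533 / 6 = 19.7089
β = Cov / Var(R_m) = 34.9533 / 19.7089 = 1.7735
MRP = 5.84% − 2.47% = 3.37%
E(R) = R_f + β × MRP = 2.47% + 1.7735 × 3.37% = 8.45%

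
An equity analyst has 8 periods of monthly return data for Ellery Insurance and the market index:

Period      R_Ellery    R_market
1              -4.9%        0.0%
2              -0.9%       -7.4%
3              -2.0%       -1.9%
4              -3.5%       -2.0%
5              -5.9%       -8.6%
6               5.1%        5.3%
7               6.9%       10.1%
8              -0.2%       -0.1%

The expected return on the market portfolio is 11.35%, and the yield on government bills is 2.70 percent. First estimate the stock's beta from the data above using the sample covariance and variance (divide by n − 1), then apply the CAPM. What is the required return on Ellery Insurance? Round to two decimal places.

8.01%

Mean R_i = (-4.9 − 0.9 − 2.0 − 3.5 − 5.9 + 5.1 + 6.9 − 0.2) / 8 = -0.6750%
Mean R_m = (0.0 − 7.4 − 1.9 − 2.0 − 8.6 + 5.3 + 10.1 − 0.1) / 8 = -0.5750%
Σ(R_i − R̄_i)(R_m − R̄_m) = 161.8350  ⇒  Cov = 161.8350 / 7 = 23.1193
Σ(R_m − R̄_m)² = 263.7950  ⇒  Var(R_m) = 263.7950 / 7 = 37.6850
β = Cov / Var(R_m) = 23.1193 / 37.6850 = 0.6135
MRP = 11.35% − 2.70% = 8.65%
E(R) = R_f + β × MRP = 2.70% + 0.6135 × 8.65% = 8.01%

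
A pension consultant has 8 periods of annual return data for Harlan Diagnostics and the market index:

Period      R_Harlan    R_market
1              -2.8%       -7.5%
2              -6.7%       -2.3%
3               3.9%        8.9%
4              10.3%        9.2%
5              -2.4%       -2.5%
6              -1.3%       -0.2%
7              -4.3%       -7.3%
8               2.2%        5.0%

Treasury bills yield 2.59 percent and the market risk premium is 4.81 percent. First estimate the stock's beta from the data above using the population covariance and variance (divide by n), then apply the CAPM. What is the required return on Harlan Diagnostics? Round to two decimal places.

5.94%

Mean R_i = (-2.8 − 6.7 + 3.9 + 10.3 − 2.4 − 1.3 − 4.3 + 2.2) / 8 = -0.1375%
Mean R_m = (-7.5 − 2.3 + 8.9 + 9.2 − 2.5 − 0.2 − 7.3 + 5.0) / 8 = 0.4125%
Σ(R_i − R̄_i)(R_m − R̄_m) = 214.9838  ⇒  Cov = 214.9838 / 8 = 26.8730
Σ(R_m − R̄_m)² = 308.6088  ⇒  Var(R_m) = 308.6088 / 8 = 38.5761
β = Cov / Var(R_m) = 26.8730 / 38.5761 = 0.6966
E(R) = R_f + β × MRP = 2.59% + 0.6966 × 4.81% = 5.94%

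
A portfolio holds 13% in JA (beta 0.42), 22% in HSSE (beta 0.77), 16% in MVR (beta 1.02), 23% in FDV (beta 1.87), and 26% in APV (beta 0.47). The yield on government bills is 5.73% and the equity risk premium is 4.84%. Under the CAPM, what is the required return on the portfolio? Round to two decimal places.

10.28%

β_P = Σ w_i β_i = 0.13×0.42 + 0.22×0.77 + 0.16×1.02 + 0.23×1.87 + 0.26×0.47 = 0.9395
E(R_P) = R_f + β_P × MRP = 5.73% + 0.9395 × 4.84% = 10.28%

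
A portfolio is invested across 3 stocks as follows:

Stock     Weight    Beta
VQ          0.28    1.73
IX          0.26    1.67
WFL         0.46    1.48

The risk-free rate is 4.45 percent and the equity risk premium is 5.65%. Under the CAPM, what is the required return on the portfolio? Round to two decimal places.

β_P = Σ w_i β_i = 0.28×1.73 + 0.26×1.67 + 0.46×1.48 = 1.5994
E(R_P) = R_f + β_P × MRP = 4.45% + 1.5994 × 5.65% = 13.49%

13.49%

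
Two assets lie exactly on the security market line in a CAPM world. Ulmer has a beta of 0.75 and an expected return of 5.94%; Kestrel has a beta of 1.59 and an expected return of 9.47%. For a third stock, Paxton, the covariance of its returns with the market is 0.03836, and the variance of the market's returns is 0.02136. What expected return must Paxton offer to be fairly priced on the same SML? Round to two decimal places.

10.34%

MRP = (9.47% − 5.94%) / (1.59 − 0.75) = 4.2024%
R_f = 5.94% − 0.75 × 4.2024% = 2.7882%
β_Paxton = Cov / Var(R_m) = 0.03836 / 0.02136 = 1.7959
E(R_Paxton) = R_f + β × MRP = 2.7882% + 1.7959 × 4.2024% = 10.34%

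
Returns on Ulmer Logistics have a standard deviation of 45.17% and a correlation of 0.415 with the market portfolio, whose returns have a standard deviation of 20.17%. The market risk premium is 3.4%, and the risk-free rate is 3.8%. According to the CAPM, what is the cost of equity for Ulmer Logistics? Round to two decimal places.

6.96%

β = ρ × σ_i / σ_m = 0.415 × 45.17% / 20.17% = 0.9294
E(R) = 3.8% + 0.9294 × 3.4% = 6.96%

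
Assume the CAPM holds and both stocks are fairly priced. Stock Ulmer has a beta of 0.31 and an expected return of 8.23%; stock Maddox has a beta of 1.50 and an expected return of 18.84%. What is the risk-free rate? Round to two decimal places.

Both satisfy E(R) = R_f + β·MRP, so the slope of the SML is
MRP = (18.84% − 8.23%) / (1.50 − 0.31) = 10.61% / 1.19 = 8.9160%
R_f = E(R_Ulmer) − β_Ulmer·MRP = 8.23% − 0.31 × 8.9160% = 5.4660%

5.47%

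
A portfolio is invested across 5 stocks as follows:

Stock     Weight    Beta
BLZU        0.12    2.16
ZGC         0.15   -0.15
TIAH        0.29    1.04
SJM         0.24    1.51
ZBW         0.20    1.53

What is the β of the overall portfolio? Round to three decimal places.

1.207

β_P = Σ w_i β_i = 0.12×2.16 + 0.15×-0.15 + 0.29×1.04 + 0.24×1.51 + 0.20×1.53 = 1.2067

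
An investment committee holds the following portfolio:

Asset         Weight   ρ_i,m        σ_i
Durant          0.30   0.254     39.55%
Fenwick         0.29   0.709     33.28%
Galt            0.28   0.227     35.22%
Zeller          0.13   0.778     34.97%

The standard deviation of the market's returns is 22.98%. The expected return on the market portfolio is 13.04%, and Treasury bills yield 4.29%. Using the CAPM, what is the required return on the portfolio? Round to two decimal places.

10.24%

β_Durant = 0.254 × 39.55% / 22.98% = 0.4371
β_Fenwick = 0.709 × 33.28% / 22.98% = 1.0268
β_Galt = 0.227 × 35.22% / 22.98% = 0.3479
β_Zeller = 0.778 × 34.97% / 22.98% = 1.1839
β_P = Σ w_i β_i = 0.30×0.4371 + 0.29×1.0268 + 0.28×0.3479 + 0.13×1.1839 = 0.6802
MRP = 13.04% − 4.29% = 8.75%
E(R_P) = R_f + β_P × MRP = 4.29% + 0.6802 × 8.75% = 10.24%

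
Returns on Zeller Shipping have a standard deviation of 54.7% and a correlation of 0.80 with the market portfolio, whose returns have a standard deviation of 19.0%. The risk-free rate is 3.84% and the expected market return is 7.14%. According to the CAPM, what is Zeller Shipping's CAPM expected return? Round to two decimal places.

11.44%

β = ρ × σ_i / σ_m = 0.80 × 54.7% / 19.0% = 2.3032
MRP = 7.14% − 3.84% = 3.30%
E(R) = 3.84% + 2.3032 × 3.30% = 11.44%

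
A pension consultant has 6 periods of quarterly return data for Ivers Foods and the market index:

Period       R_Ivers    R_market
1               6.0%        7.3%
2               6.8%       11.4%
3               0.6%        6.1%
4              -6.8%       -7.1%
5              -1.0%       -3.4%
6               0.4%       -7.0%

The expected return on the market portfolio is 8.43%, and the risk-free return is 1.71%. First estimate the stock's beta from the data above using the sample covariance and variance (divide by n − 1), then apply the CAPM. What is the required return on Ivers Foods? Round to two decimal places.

Mean R_i = (6.0 + 6.8 + 0.6 − 6.8 − 1.0 + 0.4) / 6 = 1.0000%
Mean R_m = (7.3 + 11.4 + 6.1 − 7.1 − 3.4 − 7.0) / 6 = 1.2167%
Σ(R_i − R̄_i)(R_m − R̄_m) = 166.5600  ⇒  Cov = 166.5600 / 5 = 33.3120
Σ(R_m − R̄_m)² = 322.5483  ⇒  Var(R_m) = 322.5483 / 5 = 64.5097
β = Cov / Var(R_m) = 33.3120 / 64.5097 = 0.5164
MRP = 8.43% − 1.71% = 6.72%
E(R) = R_f + β × MRP = 1.71% + 0.5164 × 6.72% = 5.18%

5.18%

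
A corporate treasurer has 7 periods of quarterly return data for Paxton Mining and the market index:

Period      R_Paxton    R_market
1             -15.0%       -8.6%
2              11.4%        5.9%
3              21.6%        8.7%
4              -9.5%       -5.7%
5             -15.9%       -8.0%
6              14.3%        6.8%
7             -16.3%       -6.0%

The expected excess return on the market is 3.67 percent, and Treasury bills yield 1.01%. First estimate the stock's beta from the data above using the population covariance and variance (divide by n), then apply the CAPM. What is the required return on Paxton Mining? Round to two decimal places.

Mean R_i = (-15.0 + 11.4 + 21.6 − 9.5 − 15.9 + 14.3 − 16.3) / 7 = -1.3429%
Mean R_m = (-8.6 + 5.9 + 8.7 − 5.7 − 8.0 + 6.8 − 6.0) / 7 = -0.9857%
Σ(R_i − R̄_i)(R_m − R̄_m) = 751.3043  ⇒  Cov = 751.3043 / 7 = 107.3292
Σ(R_m − R̄_m)² = 356.3886  ⇒  Var(R_m) = 356.3886 / 7 = 50.9127
β = Cov / Var(R_m) = 107.3292 / 50.9127 = 2.1081
E(R) = R_f + β × MRP = 1.01% + 2.1081 × 3.67% = 8.75%

8.75%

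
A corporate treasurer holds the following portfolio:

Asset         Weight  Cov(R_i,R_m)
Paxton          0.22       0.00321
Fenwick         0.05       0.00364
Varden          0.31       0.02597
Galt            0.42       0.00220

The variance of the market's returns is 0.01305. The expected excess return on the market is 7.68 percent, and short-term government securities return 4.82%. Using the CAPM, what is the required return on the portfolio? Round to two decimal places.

β_Paxton = 0.00321 / 0.01305 = 0.2460
β_Fenwick = 0.00364 / 0.01305 = 0.2789
β_Varden = 0.02597 / 0.01305 = 1.9900
β_Galt = 0.00220 / 0.01305 = 0.1686
β_P = Σ w_i β_i = 0.22×0.2460 + 0.05×0.2789 + 0.31×1.9900 + 0.42×0.1686 = 0.7558
E(R_P) = R_f + β_P × MRP = 4.82% + 0.7558 × 7.68% = 10.62%

10.62%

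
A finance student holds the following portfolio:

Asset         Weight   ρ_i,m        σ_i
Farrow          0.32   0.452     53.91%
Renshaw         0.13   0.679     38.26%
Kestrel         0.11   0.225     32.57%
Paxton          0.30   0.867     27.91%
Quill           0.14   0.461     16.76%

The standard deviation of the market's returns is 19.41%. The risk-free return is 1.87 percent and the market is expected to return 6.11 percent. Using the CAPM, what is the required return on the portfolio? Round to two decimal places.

β_Farrow = 0.452 × 53.91% / 19.41% = 1.2554
β_Renshaw = 0.679 × 38.26% / 19.41% = 1.3384
β_Kestrel = 0.225 × 32.57% / 19.41% = 0.3776
β_Paxton = 0.867 × 27.91% / 19.41% = 1.2467
β_Quill = 0.461 × 16.76% / 19.41% = 0.3981
β_P = Σ w_i β_i = 0.32×1.2554 + 0.13×1.3384 + 0.11×0.3776 + 0.30×1.2467 + 0.14×0.3981 = 1.0470
MRP = 6.11% − 1.87% = 4.24%
E(R_P) = R_f + β_P × MRP = 1.87% + 1.0470 × 4.24% = 6.31%

6.31%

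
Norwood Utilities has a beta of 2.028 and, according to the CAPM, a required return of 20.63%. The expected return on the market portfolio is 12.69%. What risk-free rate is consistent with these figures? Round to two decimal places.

E(R) = R_f + β(E(R_m) − R_f) = R_f(1 − β) + β·E(R_m)
20.63% = R_f × (1 − 2.028) + 2.028 × 12.69%
20.63% = R_f × -1.028 + 25.73532%
R_f = (20.63% − 25.73532%) / -1.028 = 4.97%

4.97%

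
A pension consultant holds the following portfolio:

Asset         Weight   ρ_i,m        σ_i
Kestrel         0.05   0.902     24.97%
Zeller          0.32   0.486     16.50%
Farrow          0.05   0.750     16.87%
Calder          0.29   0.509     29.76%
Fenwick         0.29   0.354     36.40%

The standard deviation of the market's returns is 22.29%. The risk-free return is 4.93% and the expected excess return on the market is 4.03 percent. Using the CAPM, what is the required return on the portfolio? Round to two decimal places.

β_Kestrel = 0.902 × 24.97% / 22.29% = 1.0105
β_Zeller = 0.486 × 16.50% / 22.29% = 0.3598
β_Farrow = 0.750 × 16.87% / 22.29% = 0.5676
β_Calder = 0.509 × 29.76% / 22.29% = 0.6796
β_Fenwick = 0.354 × 36.40% / 22.29% = 0.5781
β_P = Σ w_i β_i = 0.05×1.0105 + 0.32×0.3598 + 0.05×0.5676 + 0.29×0.6796 + 0.29×0.5781 = 0.5588
E(R_P) = R_f + β_P × MRP = 4.93% + 0.5588 × 4.03% = 7.18%

7.18%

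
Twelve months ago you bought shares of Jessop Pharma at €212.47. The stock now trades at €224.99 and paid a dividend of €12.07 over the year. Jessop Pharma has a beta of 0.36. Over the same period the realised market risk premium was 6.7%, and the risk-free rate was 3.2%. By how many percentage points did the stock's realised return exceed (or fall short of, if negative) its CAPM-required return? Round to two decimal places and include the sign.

+5.96%

Realised HPR = (P1 + D1 − P0) / P0 = (224.99 + 12.07 − 212.47) / 212.47 = 24.59 / 212.47 = 11.5734%
CAPM required = R_f + β·MRP = 3.2% + 0.36 × 6.7% = 5.6120%
α = realised − required = 11.5734% − 5.6120% = +5.96%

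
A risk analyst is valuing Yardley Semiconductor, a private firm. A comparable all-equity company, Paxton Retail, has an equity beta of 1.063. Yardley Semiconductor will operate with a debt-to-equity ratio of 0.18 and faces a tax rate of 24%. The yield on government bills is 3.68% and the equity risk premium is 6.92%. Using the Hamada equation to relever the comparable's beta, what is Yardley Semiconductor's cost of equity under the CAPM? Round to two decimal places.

12.04%

β_L = β_U × [1 + (1 − t)(D/E)] = 1.063 × [1 + (1 − 0.24) × 0.18]
    = 1.063 × [1 + 0.76 × 0.18] = 1.063 × 1.1368 = 1.2084
E(R) = R_f + β_L × MRP = 3.68% + 1.2084 × 6.92% = 12.04%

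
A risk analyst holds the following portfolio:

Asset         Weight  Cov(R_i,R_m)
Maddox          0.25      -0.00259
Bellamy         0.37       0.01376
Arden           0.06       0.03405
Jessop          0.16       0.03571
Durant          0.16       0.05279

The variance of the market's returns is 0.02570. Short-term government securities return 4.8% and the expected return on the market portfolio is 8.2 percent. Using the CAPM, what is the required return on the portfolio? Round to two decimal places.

β_Maddox = -0.00259 / 0.02570 = -0.1008
β_Bellamy = 0.01376 / 0.02570 = 0.5354
β_Arden = 0.03405 / 0.02570 = 1.3249
β_Jessop = 0.03571 / 0.02570 = 1.3895
β_Durant = 0.05279 / 0.02570 = 2.0541
β_P = Σ w_i β_i = 0.25×-0.1008 + 0.37×0.5354 + 0.06×1.3249 + 0.16×1.3895 + 0.16×2.0541 = 0.8034
MRP = 8.2% − 4.8% = 3.40%
E(R_P) = R_f + β_P × MRP = 4.8% + 0.8034 × 3.4% = 7.53%

7.53%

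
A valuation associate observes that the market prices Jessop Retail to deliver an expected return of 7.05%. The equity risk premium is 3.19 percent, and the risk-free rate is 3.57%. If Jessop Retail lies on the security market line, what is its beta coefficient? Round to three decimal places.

1.091

β = (E(R) − R_f) / MRP = (7.05% − 3.57%) / 3.19% = 3.48% / 3.19% = 1.091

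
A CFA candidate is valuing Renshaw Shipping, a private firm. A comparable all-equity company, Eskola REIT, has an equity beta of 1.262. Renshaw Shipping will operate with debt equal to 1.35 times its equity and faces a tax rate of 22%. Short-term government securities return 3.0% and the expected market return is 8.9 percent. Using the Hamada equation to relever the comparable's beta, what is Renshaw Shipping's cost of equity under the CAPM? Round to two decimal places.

18.29%

β_L = β_U × [1 + (1 − t)(D/E)] = 1.262 × [1 + (1 − 0.22) × 1.35]
    = 1.262 × [1 + 0.78 × 1.35] = 1.262 × 2.0530 = 2.5909
MRP = 8.9% − 3.0% = 5.90%
E(R) = R_f + β_L × MRP = 3.0% + 2.5909 × 5.9% = 18.29%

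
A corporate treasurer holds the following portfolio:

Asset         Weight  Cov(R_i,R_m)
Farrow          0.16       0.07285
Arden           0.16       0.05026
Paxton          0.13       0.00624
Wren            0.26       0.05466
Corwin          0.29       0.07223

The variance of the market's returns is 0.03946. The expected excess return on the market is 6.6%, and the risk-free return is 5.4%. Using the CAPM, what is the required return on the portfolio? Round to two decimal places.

14.71%

β_Farrow = 0.07285 / 0.03946 = 1.8462
β_Arden = 0.05026 / 0.03946 = 1.2737
β_Paxton = 0.00624 / 0.03946 = 0.1581
β_Wren = 0.05466 / 0.03946 = 1.3852
β_Corwin = 0.07223 / 0.03946 = 1.8305
β_P = Σ w_i β_i = 0.16×1.8462 + 0.16×1.2737 + 0.13×0.1581 + 0.26×1.3852 + 0.29×1.8305 = 1.4107
E(R_P) = R_f + β_P × MRP = 5.4% + 1.4107 × 6.6% = 14.71%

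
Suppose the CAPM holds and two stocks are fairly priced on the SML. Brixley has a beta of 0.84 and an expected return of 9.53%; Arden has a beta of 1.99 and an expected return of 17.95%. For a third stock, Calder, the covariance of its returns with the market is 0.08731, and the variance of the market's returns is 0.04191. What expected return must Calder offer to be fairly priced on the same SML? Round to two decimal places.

MRP = (17.95% − 9.53%) / (1.99 − 0.84) = 7.3217%
R_f = 9.53% − 0.84 × 7.3217% = 3.3798%
β_Calder = Cov / Var(R_m) = 0.08731 / 0.04191 = 2.0833
E(R_Calder) = R_f + β × MRP = 3.3798% + 2.0833 × 7.3217% = 18.63%

18.63%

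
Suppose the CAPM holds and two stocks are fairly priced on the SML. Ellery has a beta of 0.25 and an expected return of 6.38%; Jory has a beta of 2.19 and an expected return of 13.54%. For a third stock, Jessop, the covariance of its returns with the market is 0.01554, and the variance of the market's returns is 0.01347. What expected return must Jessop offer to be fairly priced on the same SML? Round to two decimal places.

MRP = (13.54% − 6.38%) / (2.19 − 0.25) = 3.6907%
R_f = 6.38% − 0.25 × 3.6907% = 5.4573%
β_Jessop = Cov / Var(R_m) = 0.01554 / 0.01347 = 1.1537
E(R_Jessop) = R_f + β × MRP = 5.4573% + 1.1537 × 3.6907% = 9.72%

9.72%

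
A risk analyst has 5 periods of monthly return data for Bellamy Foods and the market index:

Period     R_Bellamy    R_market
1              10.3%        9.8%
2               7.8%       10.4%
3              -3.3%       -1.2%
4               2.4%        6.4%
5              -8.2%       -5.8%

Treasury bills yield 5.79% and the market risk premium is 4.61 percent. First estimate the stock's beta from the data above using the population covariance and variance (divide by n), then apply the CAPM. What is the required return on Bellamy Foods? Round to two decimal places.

10.63%

Mean R_i = (10.3 + 7.8 − 3.3 + 2.4 − 8.2) / 5 = 1.8000%
Mean R_m = (9.8 + 10.4 − 1.2 + 6.4 − 5.8) / 5 = 3.9200%
Σ(R_i − R̄_i)(R_m − R̄_m) = 213.6600  ⇒  Cov = 213.6600 / 5 = 42.7320
Σ(R_m − R̄_m)² = 203.4080  ⇒  Var(R_m) = 203.4080 / 5 = 40.6816
β = Cov / Var(R_m) = 42.7320 / 40.6816 = 1.0504
E(R) = R_f + β × MRP = 5.79% + 1.0504 × 4.61% = 10.63%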